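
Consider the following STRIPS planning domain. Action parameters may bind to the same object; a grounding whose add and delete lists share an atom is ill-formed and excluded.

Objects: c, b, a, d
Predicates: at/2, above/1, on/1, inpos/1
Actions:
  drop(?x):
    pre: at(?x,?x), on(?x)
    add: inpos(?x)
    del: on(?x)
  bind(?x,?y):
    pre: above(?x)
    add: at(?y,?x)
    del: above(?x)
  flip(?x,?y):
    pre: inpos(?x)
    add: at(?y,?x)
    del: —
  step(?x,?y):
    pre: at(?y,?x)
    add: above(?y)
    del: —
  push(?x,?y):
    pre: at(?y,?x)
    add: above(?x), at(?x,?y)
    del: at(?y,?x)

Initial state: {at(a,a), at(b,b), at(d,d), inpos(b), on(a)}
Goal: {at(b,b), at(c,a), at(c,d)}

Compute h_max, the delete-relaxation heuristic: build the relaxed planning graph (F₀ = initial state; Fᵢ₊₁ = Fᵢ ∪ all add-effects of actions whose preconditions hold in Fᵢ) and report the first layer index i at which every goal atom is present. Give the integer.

2

F0 = init (5 atoms)
F1 = F0 ∪ {above(a), above(b), above(d), at(a,b), at(c,b), at(d,b), inpos(a)}  (12 atoms)
F2 = F1 ∪ {above(c), at(a,d), at(b,a), at(b,c), at(b,d), at(c,a), at(c,d), at(d,a)}  (20 atoms)
goal ⊆ F2  ⇒  h_max = 2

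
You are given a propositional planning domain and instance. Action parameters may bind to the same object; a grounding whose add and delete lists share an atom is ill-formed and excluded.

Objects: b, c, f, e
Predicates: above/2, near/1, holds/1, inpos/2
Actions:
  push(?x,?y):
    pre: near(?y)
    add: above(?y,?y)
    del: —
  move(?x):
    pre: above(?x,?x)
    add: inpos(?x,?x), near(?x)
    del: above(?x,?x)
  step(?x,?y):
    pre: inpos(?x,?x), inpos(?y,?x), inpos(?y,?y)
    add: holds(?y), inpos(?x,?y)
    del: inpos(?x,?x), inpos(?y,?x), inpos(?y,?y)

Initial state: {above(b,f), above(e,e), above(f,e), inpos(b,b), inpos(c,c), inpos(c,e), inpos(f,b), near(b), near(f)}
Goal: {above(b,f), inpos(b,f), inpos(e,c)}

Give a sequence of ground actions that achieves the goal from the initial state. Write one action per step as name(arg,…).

1. push(b,f)  →  {above(b,f), above(e,e), above(f,e), above(f,f), inpos(b,b), inpos(c,c), inpos(c,e), inpos(f,b), near(b), near(f)}
2. move(f)  →  {above(b,f), above(e,e), above(f,e), inpos(b,b), inpos(c,c), inpos(c,e), inpos(f,b), inpos(f,f), near(b), near(f)}
3. move(e)  →  {above(b,f), above(f,e), inpos(b,b), inpos(c,c), inpos(c,e), inpos(e,e), inpos(f,b), inpos(f,f), near(b), near(e), near(f)}
4. step(b,f)  →  {above(b,f), above(f,e), holds(f), inpos(b,f), inpos(c,c), inpos(c,e), inpos(e,e), near(b), near(e), near(f)}
5. step(e,c)  →  {above(b,f), above(f,e), holds(c), holds(f), inpos(b,f), inpos(e,c), near(b), near(e), near(f)}

push(b,f); move(f); move(e); step(b,f); step(e,c)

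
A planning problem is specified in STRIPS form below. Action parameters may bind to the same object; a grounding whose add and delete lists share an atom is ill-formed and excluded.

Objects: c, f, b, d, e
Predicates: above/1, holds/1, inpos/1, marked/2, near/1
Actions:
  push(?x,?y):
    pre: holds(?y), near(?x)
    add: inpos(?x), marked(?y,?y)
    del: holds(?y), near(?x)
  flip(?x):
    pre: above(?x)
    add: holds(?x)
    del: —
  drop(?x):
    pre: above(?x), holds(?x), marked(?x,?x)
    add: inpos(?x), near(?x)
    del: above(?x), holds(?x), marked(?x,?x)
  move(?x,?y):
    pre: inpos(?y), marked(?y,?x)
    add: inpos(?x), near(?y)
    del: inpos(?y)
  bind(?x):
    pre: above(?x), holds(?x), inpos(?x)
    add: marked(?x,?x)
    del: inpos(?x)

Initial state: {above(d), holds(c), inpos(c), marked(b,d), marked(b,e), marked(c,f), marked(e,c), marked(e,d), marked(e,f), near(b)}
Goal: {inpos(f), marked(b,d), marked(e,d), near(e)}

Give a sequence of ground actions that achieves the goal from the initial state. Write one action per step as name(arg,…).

push(b,c); move(e,b); move(f,e)

1. push(b,c)  →  {above(d), inpos(b), inpos(c), marked(b,d), marked(b,e), marked(c,c), marked(c,f), marked(e,c), marked(e,d), marked(e,f)}
2. move(e,b)  →  {above(d), inpos(c), inpos(e), marked(b,d), marked(b,e), marked(c,c), marked(c,f), marked(e,c), marked(e,d), marked(e,f), near(b)}
3. move(f,e)  →  {above(d), inpos(c), inpos(f), marked(b,d), marked(b,e), marked(c,c), marked(c,f), marked(e,c), marked(e,d), marked(e,f), near(b), near(e)}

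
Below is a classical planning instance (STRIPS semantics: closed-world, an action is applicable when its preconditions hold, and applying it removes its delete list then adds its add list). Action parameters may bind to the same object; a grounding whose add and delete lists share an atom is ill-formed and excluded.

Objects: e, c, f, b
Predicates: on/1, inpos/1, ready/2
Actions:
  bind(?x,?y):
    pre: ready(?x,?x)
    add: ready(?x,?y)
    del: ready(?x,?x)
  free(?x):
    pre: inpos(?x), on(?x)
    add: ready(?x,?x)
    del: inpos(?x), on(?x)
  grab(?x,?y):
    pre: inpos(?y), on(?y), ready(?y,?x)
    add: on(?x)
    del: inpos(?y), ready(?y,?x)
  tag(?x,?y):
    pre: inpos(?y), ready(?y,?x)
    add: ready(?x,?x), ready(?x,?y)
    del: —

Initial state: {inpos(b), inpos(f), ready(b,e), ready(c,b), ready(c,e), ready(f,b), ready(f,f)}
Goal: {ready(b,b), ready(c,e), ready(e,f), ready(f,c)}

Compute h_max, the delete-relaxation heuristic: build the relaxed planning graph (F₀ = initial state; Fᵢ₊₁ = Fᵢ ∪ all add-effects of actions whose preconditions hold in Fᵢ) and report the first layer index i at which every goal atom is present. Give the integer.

F0 = init (7 atoms)
F1 = F0 ∪ {ready(b,b), ready(b,f), ready(e,b), ready(e,e), ready(f,c), ready(f,e)}  (13 atoms)
F2 = F1 ∪ {ready(b,c), ready(c,c), ready(c,f), ready(e,c), ready(e,f)}  (18 atoms)
goal ⊆ F2  ⇒  h_max = 2

2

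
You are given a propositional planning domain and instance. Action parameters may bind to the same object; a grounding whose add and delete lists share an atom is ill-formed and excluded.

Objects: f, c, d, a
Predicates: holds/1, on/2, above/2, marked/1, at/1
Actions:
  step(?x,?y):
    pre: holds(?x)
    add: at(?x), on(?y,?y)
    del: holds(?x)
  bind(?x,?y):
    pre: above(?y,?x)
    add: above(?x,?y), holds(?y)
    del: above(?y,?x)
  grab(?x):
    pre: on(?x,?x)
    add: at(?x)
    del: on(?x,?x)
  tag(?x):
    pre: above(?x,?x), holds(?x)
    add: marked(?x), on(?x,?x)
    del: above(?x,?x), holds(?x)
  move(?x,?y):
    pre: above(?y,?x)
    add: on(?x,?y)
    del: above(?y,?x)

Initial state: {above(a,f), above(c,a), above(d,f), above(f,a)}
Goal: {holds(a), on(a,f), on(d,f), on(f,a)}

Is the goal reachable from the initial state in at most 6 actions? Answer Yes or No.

1. bind(f,d)  →  {above(a,f), above(c,a), above(f,a), above(f,d), holds(d)}
2. bind(a,c)  →  {above(a,c), above(a,f), above(f,a), above(f,d), holds(c), holds(d)}
3. bind(c,a)  →  {above(a,f), above(c,a), above(f,a), above(f,d), holds(a), holds(c), holds(d)}
4. move(f,a)  →  {above(c,a), above(f,a), above(f,d), holds(a), holds(c), holds(d), on(f,a)}
5. move(d,f)  →  {above(c,a), above(f,a), holds(a), holds(c), holds(d), on(d,f), on(f,a)}
6. move(a,f)  →  {above(c,a), holds(a), holds(c), holds(d), on(a,f), on(d,f), on(f,a)}
optimal plan length = 6; 6 ≤ 6

Yes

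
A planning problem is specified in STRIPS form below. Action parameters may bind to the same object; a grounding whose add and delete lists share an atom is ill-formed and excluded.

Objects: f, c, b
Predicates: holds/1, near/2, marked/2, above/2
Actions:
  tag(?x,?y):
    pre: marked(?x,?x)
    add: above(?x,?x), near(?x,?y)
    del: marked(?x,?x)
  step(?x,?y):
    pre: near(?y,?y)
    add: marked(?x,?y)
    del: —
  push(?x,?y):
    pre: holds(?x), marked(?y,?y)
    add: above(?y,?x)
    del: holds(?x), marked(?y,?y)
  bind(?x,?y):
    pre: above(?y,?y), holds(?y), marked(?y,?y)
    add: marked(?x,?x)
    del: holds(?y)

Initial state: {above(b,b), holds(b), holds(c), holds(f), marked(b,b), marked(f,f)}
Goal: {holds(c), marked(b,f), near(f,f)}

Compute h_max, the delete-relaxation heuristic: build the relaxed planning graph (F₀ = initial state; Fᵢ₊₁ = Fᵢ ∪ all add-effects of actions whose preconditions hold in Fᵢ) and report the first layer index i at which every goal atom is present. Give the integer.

F0 = init (6 atoms)
F1 = F0 ∪ {above(b,c), above(b,f), above(f,b), above(f,c), above(f,f), marked(c,c), near(b,b), near(b,c), near(b,f), near(f,b), near(f,c), near(f,f)}  (18 atoms)
F2 = F1 ∪ {above(c,b), above(c,c), above(c,f), marked(b,f), marked(c,b), marked(c,f), marked(f,b), near(c,b), near(c,c), near(c,f)}  (28 atoms)
goal ⊆ F2  ⇒  h_max = 2

2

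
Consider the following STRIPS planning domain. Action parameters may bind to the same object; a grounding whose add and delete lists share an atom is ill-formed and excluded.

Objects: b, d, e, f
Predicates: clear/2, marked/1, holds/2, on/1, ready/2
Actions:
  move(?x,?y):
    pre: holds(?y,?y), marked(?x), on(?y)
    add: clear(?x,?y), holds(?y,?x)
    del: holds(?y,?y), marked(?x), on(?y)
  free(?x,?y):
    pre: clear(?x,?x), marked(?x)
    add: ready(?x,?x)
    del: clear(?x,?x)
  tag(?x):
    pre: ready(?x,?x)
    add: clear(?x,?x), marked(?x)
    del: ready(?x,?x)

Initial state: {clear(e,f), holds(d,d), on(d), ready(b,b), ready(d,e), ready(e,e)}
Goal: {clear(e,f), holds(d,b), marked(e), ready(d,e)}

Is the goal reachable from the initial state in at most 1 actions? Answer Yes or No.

No

1. tag(b)  →  {clear(b,b), clear(e,f), holds(d,d), marked(b), on(d), ready(d,e), ready(e,e)}
2. move(b,d)  →  {clear(b,b), clear(b,d), clear(e,f), holds(d,b), ready(d,e), ready(e,e)}
3. tag(e)  →  {clear(b,b), clear(b,d), clear(e,e), clear(e,f), holds(d,b), marked(e), ready(d,e)}
optimal plan length = 3; 3 > 1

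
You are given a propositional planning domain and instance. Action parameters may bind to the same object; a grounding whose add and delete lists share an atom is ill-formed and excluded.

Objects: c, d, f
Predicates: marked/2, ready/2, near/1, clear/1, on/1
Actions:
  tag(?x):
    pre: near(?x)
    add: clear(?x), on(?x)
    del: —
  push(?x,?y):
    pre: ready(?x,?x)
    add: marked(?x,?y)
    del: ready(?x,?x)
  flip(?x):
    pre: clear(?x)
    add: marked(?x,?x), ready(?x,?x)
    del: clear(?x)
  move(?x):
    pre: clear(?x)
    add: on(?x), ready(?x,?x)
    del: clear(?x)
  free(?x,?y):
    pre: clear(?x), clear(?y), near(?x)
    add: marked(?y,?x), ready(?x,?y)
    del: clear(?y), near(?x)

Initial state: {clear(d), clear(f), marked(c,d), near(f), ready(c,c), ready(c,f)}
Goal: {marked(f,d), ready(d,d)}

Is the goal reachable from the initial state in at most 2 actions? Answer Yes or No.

1. flip(d)  →  {clear(f), marked(c,d), marked(d,d), near(f), ready(c,c), ready(c,f), ready(d,d)}
2. flip(f)  →  {marked(c,d), marked(d,d), marked(f,f), near(f), ready(c,c), ready(c,f), ready(d,d), ready(f,f)}
3. push(f,d)  →  {marked(c,d), marked(d,d), marked(f,d), marked(f,f), near(f), ready(c,c), ready(c,f), ready(d,d)}
optimal plan length = 3; 3 > 2

No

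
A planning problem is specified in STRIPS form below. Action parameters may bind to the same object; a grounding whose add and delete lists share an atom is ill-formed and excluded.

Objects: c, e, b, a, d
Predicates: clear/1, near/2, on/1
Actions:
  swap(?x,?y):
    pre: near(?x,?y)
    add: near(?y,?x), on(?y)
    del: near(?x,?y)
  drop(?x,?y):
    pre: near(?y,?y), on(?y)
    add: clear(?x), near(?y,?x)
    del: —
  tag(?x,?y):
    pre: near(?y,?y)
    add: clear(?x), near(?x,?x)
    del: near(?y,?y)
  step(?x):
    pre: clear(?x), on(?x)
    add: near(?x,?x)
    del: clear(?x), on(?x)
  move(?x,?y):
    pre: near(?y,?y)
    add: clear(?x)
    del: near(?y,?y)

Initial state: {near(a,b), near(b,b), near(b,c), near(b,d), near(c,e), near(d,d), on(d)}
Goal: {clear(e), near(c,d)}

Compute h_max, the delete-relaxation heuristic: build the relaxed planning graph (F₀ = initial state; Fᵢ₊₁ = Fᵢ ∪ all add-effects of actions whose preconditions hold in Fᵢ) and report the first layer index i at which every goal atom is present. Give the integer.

F0 = init (7 atoms)
F1 = F0 ∪ {clear(a), clear(b), clear(c), clear(d), clear(e), near(a,a), near(b,a), near(c,b), near(c,c), near(d,a), near(d,b), near(d,c), near(d,e), near(e,c), near(e,e), on(b), on(c), on(e)}  (25 atoms)
F2 = F1 ∪ {near(a,d), near(b,e), near(c,a), near(c,d), near(e,a), near(e,b), near(e,d), on(a)}  (33 atoms)
goal ⊆ F2  ⇒  h_max = 2

2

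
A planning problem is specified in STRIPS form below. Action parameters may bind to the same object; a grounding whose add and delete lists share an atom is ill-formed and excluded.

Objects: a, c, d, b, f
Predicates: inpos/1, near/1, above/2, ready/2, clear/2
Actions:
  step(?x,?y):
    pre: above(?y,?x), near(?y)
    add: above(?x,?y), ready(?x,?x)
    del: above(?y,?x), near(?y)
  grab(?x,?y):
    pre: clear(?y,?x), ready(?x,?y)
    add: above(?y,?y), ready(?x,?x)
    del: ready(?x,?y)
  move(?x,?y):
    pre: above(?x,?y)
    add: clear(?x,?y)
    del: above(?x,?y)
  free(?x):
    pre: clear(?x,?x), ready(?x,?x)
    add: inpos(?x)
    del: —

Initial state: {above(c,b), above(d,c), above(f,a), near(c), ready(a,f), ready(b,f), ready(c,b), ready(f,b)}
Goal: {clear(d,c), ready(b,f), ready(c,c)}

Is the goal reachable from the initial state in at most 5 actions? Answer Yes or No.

1. step(b,c)  →  {above(b,c), above(d,c), above(f,a), ready(a,f), ready(b,b), ready(b,f), ready(c,b), ready(f,b)}
2. move(d,c)  →  {above(b,c), above(f,a), clear(d,c), ready(a,f), ready(b,b), ready(b,f), ready(c,b), ready(f,b)}
3. move(b,c)  →  {above(f,a), clear(b,c), clear(d,c), ready(a,f), ready(b,b), ready(b,f), ready(c,b), ready(f,b)}
4. grab(c,b)  →  {above(b,b), above(f,a), clear(b,c), clear(d,c), ready(a,f), ready(b,b), ready(b,f), ready(c,c), ready(f,b)}
optimal plan length = 4; 4 ≤ 5

Yes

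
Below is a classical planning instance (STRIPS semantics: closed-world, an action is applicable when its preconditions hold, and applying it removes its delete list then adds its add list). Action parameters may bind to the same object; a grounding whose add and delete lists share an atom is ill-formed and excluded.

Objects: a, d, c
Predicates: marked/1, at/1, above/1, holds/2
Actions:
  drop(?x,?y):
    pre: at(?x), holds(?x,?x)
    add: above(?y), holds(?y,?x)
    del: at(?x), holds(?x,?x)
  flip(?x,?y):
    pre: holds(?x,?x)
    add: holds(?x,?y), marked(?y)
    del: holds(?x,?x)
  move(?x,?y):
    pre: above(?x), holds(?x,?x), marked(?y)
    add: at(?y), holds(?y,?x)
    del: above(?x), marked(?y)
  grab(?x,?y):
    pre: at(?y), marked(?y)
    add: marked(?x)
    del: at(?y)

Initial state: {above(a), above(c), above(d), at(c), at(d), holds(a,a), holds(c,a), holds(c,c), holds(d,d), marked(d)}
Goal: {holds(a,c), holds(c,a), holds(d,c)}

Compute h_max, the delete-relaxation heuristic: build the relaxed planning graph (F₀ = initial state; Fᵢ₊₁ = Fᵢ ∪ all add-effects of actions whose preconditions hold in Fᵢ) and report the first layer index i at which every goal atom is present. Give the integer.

F0 = init (10 atoms)
F1 = F0 ∪ {holds(a,c), holds(a,d), holds(c,d), holds(d,a), holds(d,c), marked(a), marked(c)}  (17 atoms)
goal ⊆ F1  ⇒  h_max = 1

1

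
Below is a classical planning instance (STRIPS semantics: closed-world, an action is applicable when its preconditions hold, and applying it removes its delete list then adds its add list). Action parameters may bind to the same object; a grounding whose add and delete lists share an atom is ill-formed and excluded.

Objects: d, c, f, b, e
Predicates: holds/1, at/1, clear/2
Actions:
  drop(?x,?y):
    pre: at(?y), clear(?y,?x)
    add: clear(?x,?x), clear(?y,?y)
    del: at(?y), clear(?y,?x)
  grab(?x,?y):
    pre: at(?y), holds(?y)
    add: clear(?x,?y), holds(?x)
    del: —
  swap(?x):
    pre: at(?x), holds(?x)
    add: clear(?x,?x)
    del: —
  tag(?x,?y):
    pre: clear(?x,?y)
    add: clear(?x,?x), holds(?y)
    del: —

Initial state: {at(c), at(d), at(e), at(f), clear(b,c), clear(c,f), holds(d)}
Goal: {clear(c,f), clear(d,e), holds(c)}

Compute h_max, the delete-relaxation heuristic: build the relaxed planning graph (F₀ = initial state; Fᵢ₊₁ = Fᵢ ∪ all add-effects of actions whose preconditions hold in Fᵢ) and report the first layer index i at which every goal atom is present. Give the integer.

2

F0 = init (7 atoms)
F1 = F0 ∪ {clear(b,b), clear(b,d), clear(c,c), clear(c,d), clear(d,d), clear(e,d), clear(f,d), clear(f,f), holds(b), holds(c), holds(e), holds(f)}  (19 atoms)
F2 = F1 ∪ {clear(b,e), clear(b,f), clear(c,e), clear(d,c), clear(d,e), clear(d,f), clear(e,c), clear(e,e), clear(e,f), clear(f,c), clear(f,e)}  (30 atoms)
goal ⊆ F2  ⇒  h_max = 2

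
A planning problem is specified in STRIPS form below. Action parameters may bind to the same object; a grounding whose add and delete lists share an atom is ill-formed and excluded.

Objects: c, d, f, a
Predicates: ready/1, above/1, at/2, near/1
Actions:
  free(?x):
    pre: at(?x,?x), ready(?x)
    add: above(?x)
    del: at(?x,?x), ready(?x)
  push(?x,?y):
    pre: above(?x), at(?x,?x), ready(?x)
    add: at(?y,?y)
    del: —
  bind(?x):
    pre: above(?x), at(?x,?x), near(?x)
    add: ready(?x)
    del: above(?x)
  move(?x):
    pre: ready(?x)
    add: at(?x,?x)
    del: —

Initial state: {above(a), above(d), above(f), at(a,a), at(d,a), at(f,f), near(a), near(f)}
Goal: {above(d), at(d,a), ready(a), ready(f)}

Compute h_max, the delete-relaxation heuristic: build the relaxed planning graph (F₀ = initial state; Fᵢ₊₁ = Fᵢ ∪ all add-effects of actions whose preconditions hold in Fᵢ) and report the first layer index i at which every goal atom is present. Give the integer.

1

F0 = init (8 atoms)
F1 = F0 ∪ {ready(a), ready(f)}  (10 atoms)
goal ⊆ F1  ⇒  h_max = 1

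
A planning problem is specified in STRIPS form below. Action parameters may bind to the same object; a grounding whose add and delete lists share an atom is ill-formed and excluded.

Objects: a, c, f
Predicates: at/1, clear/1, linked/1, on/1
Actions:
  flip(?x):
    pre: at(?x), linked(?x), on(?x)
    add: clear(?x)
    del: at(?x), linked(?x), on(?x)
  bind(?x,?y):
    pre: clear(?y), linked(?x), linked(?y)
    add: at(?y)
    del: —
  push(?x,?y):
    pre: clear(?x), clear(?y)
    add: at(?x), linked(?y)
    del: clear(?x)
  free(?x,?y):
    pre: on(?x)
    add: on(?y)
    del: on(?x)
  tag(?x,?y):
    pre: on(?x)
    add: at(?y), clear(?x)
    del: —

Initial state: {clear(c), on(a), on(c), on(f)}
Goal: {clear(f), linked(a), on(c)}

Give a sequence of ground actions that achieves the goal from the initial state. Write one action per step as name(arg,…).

tag(a,a); push(a,a); tag(f,a)

1. tag(a,a)  →  {at(a), clear(a), clear(c), on(a), on(c), on(f)}
2. push(a,a)  →  {at(a), clear(c), linked(a), on(a), on(c), on(f)}
3. tag(f,a)  →  {at(a), clear(c), clear(f), linked(a), on(a), on(c), on(f)}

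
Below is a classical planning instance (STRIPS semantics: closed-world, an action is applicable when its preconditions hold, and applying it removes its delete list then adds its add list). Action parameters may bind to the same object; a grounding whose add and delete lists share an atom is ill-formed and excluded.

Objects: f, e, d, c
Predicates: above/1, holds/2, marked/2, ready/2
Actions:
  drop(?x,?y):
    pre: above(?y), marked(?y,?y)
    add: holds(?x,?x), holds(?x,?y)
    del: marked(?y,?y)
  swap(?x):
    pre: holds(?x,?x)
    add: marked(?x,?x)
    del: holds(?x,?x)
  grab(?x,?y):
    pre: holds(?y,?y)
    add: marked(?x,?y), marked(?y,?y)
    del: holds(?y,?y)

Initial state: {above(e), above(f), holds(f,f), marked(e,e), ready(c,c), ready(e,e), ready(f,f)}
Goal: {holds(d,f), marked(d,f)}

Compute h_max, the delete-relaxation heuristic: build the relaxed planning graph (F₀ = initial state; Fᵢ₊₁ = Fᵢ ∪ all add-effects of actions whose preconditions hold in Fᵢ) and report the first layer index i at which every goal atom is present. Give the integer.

F0 = init (7 atoms)
F1 = F0 ∪ {holds(c,c), holds(c,e), holds(d,d), holds(d,e), holds(e,e), holds(f,e), marked(c,f), marked(d,f), marked(e,f), marked(f,f)}  (17 atoms)
F2 = F1 ∪ {holds(c,f), holds(d,f), holds(e,f), marked(c,c), marked(c,d), marked(c,e), marked(d,c), marked(d,d), marked(d,e), marked(e,c), marked(e,d), marked(f,c), marked(f,d), marked(f,e)}  (31 atoms)
goal ⊆ F2  ⇒  h_max = 2

2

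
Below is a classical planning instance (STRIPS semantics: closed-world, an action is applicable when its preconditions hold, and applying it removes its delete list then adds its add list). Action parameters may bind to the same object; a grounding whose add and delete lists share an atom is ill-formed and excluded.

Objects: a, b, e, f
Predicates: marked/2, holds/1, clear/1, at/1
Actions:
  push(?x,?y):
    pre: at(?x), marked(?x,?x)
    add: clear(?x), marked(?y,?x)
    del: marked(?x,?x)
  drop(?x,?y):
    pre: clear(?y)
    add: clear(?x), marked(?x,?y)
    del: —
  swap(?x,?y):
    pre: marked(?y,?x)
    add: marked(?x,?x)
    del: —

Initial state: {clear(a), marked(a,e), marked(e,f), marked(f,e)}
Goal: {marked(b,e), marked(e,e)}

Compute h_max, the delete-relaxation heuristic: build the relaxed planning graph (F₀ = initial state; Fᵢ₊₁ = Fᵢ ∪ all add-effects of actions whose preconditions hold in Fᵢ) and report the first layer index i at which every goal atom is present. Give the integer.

2

F0 = init (4 atoms)
F1 = F0 ∪ {clear(b), clear(e), clear(f), marked(a,a), marked(b,a), marked(e,a), marked(e,e), marked(f,a), marked(f,f)}  (13 atoms)
F2 = F1 ∪ {marked(a,b), marked(a,f), marked(b,b), marked(b,e), marked(b,f), marked(e,b), marked(f,b)}  (20 atoms)
goal ⊆ F2  ⇒  h_max = 2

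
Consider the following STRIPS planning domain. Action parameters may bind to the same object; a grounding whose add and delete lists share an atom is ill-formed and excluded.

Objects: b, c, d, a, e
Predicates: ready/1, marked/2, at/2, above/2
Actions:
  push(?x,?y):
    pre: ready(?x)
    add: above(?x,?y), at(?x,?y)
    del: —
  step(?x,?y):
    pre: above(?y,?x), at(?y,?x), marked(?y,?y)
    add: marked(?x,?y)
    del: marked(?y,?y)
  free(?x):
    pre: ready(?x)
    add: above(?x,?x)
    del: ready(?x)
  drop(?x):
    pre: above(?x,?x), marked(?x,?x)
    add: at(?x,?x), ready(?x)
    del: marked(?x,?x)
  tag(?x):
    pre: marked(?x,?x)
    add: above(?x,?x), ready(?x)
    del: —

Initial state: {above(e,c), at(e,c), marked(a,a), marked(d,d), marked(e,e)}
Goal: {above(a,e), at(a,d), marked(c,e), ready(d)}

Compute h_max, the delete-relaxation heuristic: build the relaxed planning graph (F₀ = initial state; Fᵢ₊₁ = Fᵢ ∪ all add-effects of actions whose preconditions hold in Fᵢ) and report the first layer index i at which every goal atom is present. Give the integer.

F0 = init (5 atoms)
F1 = F0 ∪ {above(a,a), above(d,d), above(e,e), marked(c,e), ready(a), ready(d), ready(e)}  (12 atoms)
F2 = F1 ∪ {above(a,b), above(a,c), above(a,d), above(a,e), above(d,a), above(d,b), above(d,c), above(d,e), above(e,a), above(e,b), above(e,d), at(a,a), at(a,b), at(a,c), at(a,d), at(a,e), at(d,a), at(d,b), at(d,c), at(d,d), at(d,e), at(e,a), at(e,b), at(e,d), at(e,e)}  (37 atoms)
goal ⊆ F2  ⇒  h_max = 2

2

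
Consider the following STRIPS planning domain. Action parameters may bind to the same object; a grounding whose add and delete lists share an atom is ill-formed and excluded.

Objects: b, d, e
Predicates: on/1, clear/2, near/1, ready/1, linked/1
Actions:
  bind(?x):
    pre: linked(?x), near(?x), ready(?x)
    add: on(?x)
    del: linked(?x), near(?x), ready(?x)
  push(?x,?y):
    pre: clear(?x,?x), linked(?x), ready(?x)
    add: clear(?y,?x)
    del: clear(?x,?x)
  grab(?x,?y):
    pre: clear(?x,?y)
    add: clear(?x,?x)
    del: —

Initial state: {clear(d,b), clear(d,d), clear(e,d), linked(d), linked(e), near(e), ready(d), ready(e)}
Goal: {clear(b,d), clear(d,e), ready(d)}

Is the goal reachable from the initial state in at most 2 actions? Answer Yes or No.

1. push(d,b)  →  {clear(b,d), clear(d,b), clear(e,d), linked(d), linked(e), near(e), ready(d), ready(e)}
2. grab(e,d)  →  {clear(b,d), clear(d,b), clear(e,d), clear(e,e), linked(d), linked(e), near(e), ready(d), ready(e)}
3. push(e,d)  →  {clear(b,d), clear(d,b), clear(d,e), clear(e,d), linked(d), linked(e), near(e), ready(d), ready(e)}
optimal plan length = 3; 3 > 2

No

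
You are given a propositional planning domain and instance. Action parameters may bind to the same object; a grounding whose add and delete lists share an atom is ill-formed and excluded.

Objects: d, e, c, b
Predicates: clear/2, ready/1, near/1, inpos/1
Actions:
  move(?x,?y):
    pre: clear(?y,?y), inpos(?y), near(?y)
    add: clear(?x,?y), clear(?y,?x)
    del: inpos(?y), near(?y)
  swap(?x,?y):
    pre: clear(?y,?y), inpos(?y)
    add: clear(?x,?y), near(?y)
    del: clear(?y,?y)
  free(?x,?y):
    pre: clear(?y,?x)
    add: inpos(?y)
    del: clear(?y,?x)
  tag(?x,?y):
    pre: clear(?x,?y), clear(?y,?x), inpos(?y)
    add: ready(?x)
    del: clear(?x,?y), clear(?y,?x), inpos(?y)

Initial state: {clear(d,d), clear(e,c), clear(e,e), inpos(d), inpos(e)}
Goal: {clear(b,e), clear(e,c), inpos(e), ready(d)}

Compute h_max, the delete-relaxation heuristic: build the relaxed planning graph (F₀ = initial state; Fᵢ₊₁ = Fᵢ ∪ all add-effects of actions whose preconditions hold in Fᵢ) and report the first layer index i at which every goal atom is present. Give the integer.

1

F0 = init (5 atoms)
F1 = F0 ∪ {clear(b,d), clear(b,e), clear(c,d), clear(c,e), clear(d,e), clear(e,d), near(d), near(e), ready(d), ready(e)}  (15 atoms)
goal ⊆ F1  ⇒  h_max = 1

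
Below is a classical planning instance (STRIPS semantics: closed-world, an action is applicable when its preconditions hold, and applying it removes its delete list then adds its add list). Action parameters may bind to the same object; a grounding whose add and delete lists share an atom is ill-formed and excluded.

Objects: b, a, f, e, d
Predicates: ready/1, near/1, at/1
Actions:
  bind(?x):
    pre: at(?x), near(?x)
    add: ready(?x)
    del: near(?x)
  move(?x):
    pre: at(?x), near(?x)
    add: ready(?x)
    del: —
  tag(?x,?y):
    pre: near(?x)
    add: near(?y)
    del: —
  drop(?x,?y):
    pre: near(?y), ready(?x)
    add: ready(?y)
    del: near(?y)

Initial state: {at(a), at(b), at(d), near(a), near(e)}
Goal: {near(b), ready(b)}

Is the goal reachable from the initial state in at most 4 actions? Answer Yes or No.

1. tag(a,b)  →  {at(a), at(b), at(d), near(a), near(b), near(e)}
2. move(b)  →  {at(a), at(b), at(d), near(a), near(b), near(e), ready(b)}
optimal plan length = 2; 2 ≤ 4

Yes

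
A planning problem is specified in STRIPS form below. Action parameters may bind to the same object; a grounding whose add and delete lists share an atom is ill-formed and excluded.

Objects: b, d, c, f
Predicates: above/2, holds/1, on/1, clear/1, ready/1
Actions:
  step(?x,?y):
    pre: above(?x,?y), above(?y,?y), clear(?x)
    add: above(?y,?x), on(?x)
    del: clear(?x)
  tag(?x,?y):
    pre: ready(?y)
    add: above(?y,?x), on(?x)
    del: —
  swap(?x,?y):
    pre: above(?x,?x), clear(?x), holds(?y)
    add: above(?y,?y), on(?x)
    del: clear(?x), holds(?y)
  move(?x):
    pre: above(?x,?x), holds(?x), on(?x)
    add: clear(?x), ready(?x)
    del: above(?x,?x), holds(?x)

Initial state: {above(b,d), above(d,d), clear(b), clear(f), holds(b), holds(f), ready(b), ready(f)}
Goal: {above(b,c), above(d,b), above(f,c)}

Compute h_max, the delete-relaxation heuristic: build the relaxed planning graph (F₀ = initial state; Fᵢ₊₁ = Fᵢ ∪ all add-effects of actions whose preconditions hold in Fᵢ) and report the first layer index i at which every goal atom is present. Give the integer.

1

F0 = init (8 atoms)
F1 = F0 ∪ {above(b,b), above(b,c), above(b,f), above(d,b), above(f,b), above(f,c), above(f,d), above(f,f), on(b), on(c), on(d), on(f)}  (20 atoms)
goal ⊆ F1  ⇒  h_max = 1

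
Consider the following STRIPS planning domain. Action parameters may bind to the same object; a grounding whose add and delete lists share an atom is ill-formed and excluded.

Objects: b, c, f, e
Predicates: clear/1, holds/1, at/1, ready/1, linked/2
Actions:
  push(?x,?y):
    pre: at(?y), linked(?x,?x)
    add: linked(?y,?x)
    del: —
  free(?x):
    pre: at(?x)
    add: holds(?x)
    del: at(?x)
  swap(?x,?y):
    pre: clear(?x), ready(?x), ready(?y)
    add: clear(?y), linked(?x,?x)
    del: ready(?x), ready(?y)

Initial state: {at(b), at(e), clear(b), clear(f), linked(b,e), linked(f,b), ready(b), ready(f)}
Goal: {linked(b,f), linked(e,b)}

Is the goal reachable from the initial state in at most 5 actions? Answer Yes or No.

Yes

1. swap(b,b)  →  {at(b), at(e), clear(b), clear(f), linked(b,b), linked(b,e), linked(f,b), ready(f)}
2. push(b,e)  →  {at(b), at(e), clear(b), clear(f), linked(b,b), linked(b,e), linked(e,b), linked(f,b), ready(f)}
3. swap(f,f)  →  {at(b), at(e), clear(b), clear(f), linked(b,b), linked(b,e), linked(e,b), linked(f,b), linked(f,f)}
4. push(f,b)  →  {at(b), at(e), clear(b), clear(f), linked(b,b), linked(b,e), linked(b,f), linked(e,b), linked(f,b), linked(f,f)}
optimal plan length = 4; 4 ≤ 5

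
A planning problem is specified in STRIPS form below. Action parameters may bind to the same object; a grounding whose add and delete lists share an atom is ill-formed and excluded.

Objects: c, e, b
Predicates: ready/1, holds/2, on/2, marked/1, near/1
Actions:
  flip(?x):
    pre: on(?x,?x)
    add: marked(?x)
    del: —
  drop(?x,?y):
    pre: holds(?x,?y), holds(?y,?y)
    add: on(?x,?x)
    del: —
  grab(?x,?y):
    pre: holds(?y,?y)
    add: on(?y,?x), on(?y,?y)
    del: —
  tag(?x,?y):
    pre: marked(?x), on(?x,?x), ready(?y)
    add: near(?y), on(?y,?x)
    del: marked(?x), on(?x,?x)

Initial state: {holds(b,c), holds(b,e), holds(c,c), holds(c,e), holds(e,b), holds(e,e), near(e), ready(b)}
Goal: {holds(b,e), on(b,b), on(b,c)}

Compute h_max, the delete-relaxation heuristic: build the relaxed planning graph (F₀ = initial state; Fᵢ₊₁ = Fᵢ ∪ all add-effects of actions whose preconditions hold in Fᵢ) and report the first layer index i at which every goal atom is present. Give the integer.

F0 = init (8 atoms)
F1 = F0 ∪ {on(b,b), on(c,b), on(c,c), on(c,e), on(e,b), on(e,c), on(e,e)}  (15 atoms)
F2 = F1 ∪ {marked(b), marked(c), marked(e)}  (18 atoms)
F3 = F2 ∪ {near(b), on(b,c), on(b,e)}  (21 atoms)
goal ⊆ F3  ⇒  h_max = 3

3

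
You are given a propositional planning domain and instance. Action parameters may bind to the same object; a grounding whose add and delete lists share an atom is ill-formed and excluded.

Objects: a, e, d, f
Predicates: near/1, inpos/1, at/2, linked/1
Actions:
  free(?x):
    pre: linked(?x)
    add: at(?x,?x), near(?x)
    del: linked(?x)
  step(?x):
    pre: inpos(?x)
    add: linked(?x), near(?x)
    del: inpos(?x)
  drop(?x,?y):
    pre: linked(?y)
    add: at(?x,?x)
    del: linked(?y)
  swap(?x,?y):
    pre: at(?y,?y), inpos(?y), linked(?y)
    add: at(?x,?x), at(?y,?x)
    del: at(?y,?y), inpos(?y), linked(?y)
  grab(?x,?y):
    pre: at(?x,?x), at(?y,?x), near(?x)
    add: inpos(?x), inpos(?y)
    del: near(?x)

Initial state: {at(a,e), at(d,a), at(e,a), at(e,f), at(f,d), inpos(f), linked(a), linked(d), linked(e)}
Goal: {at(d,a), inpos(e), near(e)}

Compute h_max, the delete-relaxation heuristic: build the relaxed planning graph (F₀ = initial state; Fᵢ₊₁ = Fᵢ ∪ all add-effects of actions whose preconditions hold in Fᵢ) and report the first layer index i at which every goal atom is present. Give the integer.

2

F0 = init (9 atoms)
F1 = F0 ∪ {at(a,a), at(d,d), at(e,e), at(f,f), linked(f), near(a), near(d), near(e), near(f)}  (18 atoms)
F2 = F1 ∪ {at(f,a), at(f,e), inpos(a), inpos(d), inpos(e)}  (23 atoms)
goal ⊆ F2  ⇒  h_max = 2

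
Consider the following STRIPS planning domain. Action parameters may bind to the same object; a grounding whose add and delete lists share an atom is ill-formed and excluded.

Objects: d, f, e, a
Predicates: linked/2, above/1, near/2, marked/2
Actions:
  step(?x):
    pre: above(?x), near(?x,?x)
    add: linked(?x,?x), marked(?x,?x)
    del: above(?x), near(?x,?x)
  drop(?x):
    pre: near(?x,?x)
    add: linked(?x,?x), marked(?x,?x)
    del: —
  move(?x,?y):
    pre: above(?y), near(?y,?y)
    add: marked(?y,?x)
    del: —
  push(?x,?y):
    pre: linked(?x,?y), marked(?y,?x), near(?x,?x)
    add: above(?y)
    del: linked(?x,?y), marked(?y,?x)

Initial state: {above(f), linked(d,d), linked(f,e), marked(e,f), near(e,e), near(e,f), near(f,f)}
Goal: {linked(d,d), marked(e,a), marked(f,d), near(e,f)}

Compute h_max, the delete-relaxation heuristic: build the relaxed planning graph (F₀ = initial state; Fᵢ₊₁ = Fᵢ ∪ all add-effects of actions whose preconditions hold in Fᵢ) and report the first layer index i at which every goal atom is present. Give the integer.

2

F0 = init (7 atoms)
F1 = F0 ∪ {above(e), linked(e,e), linked(f,f), marked(e,e), marked(f,a), marked(f,d), marked(f,e), marked(f,f)}  (15 atoms)
F2 = F1 ∪ {marked(e,a), marked(e,d)}  (17 atoms)
goal ⊆ F2  ⇒  h_max = 2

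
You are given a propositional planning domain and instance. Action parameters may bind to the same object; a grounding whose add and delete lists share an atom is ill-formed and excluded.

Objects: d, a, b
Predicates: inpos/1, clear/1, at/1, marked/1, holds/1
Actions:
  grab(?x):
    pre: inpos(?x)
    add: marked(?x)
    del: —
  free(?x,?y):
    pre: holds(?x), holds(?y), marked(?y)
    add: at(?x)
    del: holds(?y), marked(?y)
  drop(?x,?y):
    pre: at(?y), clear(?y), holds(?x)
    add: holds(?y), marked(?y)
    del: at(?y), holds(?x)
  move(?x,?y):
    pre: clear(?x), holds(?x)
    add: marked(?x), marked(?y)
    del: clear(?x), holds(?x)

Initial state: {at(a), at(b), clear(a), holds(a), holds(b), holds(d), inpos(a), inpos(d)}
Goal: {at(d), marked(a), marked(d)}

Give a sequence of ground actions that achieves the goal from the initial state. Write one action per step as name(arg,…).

1. grab(d)  →  {at(a), at(b), clear(a), holds(a), holds(b), holds(d), inpos(a), inpos(d), marked(d)}
2. free(d,d)  →  {at(a), at(b), at(d), clear(a), holds(a), holds(b), inpos(a), inpos(d)}
3. move(a,d)  →  {at(a), at(b), at(d), holds(b), inpos(a), inpos(d), marked(a), marked(d)}

grab(d); free(d,d); move(a,d)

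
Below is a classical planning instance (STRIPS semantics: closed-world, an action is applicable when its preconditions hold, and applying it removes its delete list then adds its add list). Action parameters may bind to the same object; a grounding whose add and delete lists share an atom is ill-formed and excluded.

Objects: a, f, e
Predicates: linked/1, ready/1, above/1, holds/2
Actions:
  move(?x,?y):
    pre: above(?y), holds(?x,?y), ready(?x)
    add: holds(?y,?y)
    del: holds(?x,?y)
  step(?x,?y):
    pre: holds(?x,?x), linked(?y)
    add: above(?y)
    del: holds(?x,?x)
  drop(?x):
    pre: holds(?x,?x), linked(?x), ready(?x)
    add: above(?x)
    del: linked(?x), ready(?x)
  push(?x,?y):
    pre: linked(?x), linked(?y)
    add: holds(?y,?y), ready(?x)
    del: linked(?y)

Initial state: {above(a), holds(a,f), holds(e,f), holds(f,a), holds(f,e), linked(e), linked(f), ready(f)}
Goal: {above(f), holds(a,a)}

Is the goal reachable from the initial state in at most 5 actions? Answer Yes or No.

1. move(f,a)  →  {above(a), holds(a,a), holds(a,f), holds(e,f), holds(f,e), linked(e), linked(f), ready(f)}
2. push(f,e)  →  {above(a), holds(a,a), holds(a,f), holds(e,e), holds(e,f), holds(f,e), linked(f), ready(f)}
3. step(e,f)  →  {above(a), above(f), holds(a,a), holds(a,f), holds(e,f), holds(f,e), linked(f), ready(f)}
optimal plan length = 3; 3 ≤ 5

Yes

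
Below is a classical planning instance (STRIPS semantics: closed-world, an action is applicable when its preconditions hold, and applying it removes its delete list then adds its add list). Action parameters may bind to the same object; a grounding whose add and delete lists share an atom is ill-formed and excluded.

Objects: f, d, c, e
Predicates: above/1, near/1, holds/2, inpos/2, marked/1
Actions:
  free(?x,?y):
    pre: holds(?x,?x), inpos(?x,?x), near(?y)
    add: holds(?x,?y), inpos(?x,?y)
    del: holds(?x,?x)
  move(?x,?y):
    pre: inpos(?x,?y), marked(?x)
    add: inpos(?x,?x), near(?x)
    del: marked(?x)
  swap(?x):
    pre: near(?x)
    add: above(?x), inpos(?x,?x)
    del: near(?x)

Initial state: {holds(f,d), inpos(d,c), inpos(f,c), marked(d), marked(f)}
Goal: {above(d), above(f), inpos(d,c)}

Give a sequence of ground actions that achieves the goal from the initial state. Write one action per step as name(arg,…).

move(f,c); move(d,c); swap(f); swap(d)

1. move(f,c)  →  {holds(f,d), inpos(d,c), inpos(f,c), inpos(f,f), marked(d), near(f)}
2. move(d,c)  →  {holds(f,d), inpos(d,c), inpos(d,d), inpos(f,c), inpos(f,f), near(d), near(f)}
3. swap(f)  →  {above(f), holds(f,d), inpos(d,c), inpos(d,d), inpos(f,c), inpos(f,f), near(d)}
4. swap(d)  →  {above(d), above(f), holds(f,d), inpos(d,c), inpos(d,d), inpos(f,c), inpos(f,f)}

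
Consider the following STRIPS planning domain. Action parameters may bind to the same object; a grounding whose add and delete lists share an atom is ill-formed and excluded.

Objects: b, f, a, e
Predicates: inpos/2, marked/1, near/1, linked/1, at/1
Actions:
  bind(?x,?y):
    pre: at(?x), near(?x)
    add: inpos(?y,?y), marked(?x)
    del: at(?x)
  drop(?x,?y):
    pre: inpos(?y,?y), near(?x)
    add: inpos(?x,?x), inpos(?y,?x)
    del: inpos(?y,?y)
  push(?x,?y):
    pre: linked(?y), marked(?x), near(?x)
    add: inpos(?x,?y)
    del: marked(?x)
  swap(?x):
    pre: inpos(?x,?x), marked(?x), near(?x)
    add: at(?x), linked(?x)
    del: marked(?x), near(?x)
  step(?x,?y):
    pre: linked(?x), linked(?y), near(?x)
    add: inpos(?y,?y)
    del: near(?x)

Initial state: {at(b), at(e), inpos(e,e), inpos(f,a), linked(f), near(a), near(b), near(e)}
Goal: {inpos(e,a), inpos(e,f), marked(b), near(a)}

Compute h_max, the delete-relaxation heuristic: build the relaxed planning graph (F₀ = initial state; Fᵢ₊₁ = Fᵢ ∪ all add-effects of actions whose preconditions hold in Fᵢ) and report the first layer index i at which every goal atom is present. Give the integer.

F0 = init (8 atoms)
F1 = F0 ∪ {inpos(a,a), inpos(b,b), inpos(e,a), inpos(e,b), inpos(f,f), marked(b), marked(e)}  (15 atoms)
F2 = F1 ∪ {inpos(a,b), inpos(a,e), inpos(b,a), inpos(b,e), inpos(b,f), inpos(e,f), inpos(f,b), inpos(f,e), linked(b), linked(e)}  (25 atoms)
goal ⊆ F2  ⇒  h_max = 2

2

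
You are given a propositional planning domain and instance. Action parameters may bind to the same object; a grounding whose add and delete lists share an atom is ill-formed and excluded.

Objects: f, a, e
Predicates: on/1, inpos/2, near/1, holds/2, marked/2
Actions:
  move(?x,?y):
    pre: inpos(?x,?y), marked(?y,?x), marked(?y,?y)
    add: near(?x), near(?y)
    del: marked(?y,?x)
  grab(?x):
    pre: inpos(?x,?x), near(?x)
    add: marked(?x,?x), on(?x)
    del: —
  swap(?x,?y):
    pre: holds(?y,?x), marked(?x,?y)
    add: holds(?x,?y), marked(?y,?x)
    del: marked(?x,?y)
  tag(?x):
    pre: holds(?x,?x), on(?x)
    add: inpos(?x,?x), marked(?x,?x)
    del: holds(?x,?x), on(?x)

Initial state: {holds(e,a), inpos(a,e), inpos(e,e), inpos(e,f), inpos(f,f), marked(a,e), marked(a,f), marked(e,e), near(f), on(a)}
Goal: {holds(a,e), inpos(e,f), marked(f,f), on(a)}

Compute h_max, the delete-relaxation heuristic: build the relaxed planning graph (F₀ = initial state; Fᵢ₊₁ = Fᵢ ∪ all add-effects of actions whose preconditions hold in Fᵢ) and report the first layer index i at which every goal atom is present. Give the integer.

1

F0 = init (10 atoms)
F1 = F0 ∪ {holds(a,e), marked(e,a), marked(f,f), near(e), on(f)}  (15 atoms)
goal ⊆ F1  ⇒  h_max = 1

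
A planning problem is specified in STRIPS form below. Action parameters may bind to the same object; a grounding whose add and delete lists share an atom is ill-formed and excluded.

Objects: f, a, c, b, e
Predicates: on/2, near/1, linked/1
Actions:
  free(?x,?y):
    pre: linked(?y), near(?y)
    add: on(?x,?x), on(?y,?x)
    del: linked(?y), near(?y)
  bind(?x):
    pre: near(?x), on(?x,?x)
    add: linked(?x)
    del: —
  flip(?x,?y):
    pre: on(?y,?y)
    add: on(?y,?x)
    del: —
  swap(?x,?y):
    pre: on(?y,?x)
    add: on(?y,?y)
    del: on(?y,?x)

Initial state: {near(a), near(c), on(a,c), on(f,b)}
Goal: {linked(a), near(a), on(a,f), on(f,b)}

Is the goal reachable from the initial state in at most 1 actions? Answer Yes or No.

No

1. swap(c,a)  →  {near(a), near(c), on(a,a), on(f,b)}
2. bind(a)  →  {linked(a), near(a), near(c), on(a,a), on(f,b)}
3. flip(f,a)  →  {linked(a), near(a), near(c), on(a,a), on(a,f), on(f,b)}
optimal plan length = 3; 3 > 1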